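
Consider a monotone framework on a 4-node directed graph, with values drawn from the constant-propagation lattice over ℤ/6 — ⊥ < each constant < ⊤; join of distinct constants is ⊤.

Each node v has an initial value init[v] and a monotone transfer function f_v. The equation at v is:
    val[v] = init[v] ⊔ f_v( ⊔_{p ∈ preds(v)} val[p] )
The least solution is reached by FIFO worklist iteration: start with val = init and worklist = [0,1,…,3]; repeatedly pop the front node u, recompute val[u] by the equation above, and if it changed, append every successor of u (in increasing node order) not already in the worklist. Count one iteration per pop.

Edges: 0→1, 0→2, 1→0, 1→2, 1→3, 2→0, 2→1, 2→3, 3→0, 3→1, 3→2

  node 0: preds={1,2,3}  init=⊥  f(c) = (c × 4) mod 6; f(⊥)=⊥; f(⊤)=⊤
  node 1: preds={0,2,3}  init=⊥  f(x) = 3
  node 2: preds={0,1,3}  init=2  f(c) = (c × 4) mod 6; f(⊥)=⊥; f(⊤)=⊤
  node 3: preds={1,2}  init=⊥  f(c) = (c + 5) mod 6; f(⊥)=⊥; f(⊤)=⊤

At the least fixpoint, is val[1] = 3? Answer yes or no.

yes

Iteration log — 7 steps:
  step 1. node 0  ⊔preds=2  new=2  old=⊥  +wl: 
  step 2. node 1  ⊔preds=2  new=3  old=⊥  +wl: 0
  step 3. node 2  ⊔preds=⊤  new=⊤  old=2  +wl: 1
  step 4. node 3  ⊔preds=⊤  new=⊤  old=⊥  +wl: 2
  step 5. node 0  ⊔preds=⊤  new=⊤  old=2  +wl: 
  step 6. node 1  ⊔preds=⊤  new=3  stable
  step 7. node 2  ⊔preds=⊤  new=⊤  stable

Least fixpoint reached:
  node 0: ⊤
  node 1: 3
  node 2: ⊤
  node 3: ⊤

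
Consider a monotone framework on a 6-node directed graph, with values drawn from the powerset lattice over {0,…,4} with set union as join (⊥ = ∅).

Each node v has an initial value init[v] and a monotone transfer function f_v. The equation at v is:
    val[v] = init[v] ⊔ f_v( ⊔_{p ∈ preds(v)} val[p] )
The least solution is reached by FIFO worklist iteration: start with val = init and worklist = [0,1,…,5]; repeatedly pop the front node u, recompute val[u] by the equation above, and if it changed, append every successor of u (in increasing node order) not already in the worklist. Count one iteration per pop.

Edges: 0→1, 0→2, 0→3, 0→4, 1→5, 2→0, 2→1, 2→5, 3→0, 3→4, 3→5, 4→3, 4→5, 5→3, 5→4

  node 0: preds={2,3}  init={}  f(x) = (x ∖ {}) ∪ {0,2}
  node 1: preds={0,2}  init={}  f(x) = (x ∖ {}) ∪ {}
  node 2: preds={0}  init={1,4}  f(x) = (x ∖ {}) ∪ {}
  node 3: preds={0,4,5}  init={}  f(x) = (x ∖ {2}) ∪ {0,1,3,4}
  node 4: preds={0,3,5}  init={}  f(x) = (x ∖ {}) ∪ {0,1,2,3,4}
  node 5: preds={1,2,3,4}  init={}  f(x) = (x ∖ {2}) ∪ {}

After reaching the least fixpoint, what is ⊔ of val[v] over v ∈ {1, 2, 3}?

Trace (14 dequeues):
  [1] u=0 | in {1,4} | out {0,1,2,4} | prev {} | push {}
  [2] u=1 | in {0,1,2,4} | out {0,1,2,4} | prev {} | push {}
  [3] u=2 | in {0,1,2,4} | out {0,1,2,4} | prev {1,4} | push {0,1}
  [4] u=3 | in {0,1,2,4} | out {0,1,3,4} | prev {} | push {}
  [5] u=4 | in {0,1,2,3,4} | out {0,1,2,3,4} | prev {} | push {3}
  [6] u=5 | in {0,1,2,3,4} | out {0,1,3,4} | prev {} | push {4}
  [7] u=0 | in {0,1,2,3,4} | out {0,1,2,3,4} | prev {0,1,2,4} | push {2}
  [8] u=1 | in {0,1,2,3,4} | out {0,1,2,3,4} | prev {0,1,2,4} | push {5}
  [9] u=3 | in {0,1,2,3,4} | out {0,1,3,4} | ==
  [10] u=4 | in {0,1,2,3,4} | out {0,1,2,3,4} | ==
  [11] u=2 | in {0,1,2,3,4} | out {0,1,2,3,4} | prev {0,1,2,4} | push {0,1}
  [12] u=5 | in {0,1,2,3,4} | out {0,1,3,4} | ==
  [13] u=0 | in {0,1,2,3,4} | out {0,1,2,3,4} | ==
  [14] u=1 | in {0,1,2,3,4} | out {0,1,2,3,4} | ==

Converged values:
  [0] {0,1,2,3,4}
  [1] {0,1,2,3,4}
  [2] {0,1,2,3,4}
  [3] {0,1,3,4}
  [4] {0,1,2,3,4}
  [5] {0,1,3,4}

{0,1,2,3,4}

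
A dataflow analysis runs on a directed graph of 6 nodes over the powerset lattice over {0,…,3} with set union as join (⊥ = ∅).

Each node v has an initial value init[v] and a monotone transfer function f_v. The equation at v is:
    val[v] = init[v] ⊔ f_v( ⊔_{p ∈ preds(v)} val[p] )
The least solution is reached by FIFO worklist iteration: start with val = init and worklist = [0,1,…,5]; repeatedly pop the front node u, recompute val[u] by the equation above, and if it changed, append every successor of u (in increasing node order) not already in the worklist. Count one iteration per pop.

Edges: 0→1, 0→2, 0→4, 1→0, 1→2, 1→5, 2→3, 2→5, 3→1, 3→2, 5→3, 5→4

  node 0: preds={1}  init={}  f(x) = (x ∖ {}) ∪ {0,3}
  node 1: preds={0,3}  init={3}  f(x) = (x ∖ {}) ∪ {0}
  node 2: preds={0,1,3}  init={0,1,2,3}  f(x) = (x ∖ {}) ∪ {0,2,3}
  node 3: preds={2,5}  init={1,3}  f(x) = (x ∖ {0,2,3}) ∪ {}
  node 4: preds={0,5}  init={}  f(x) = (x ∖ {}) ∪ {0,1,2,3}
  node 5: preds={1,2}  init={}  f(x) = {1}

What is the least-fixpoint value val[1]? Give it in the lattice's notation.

Iteration log — 11 steps:
  step 1. node 0  ⊔preds={3}  new={0,3}  old={}  +wl: 
  step 2. node 1  ⊔preds={0,1,3}  new={0,1,3}  old={3}  +wl: 0
  step 3. node 2  ⊔preds={0,1,3}  new={0,1,2,3}  stable
  step 4. node 3  ⊔preds={0,1,2,3}  new={1,3}  stable
  step 5. node 4  ⊔preds={0,3}  new={0,1,2,3}  old={}  +wl: 
  step 6. node 5  ⊔preds={0,1,2,3}  new={1}  old={}  +wl: 3,4
  step 7. node 0  ⊔preds={0,1,3}  new={0,1,3}  old={0,3}  +wl: 1,2
  step 8. node 3  ⊔preds={0,1,2,3}  new={1,3}  stable
  step 9. node 4  ⊔preds={0,1,3}  new={0,1,2,3}  stable
  step 10. node 1  ⊔preds={0,1,3}  new={0,1,3}  stable
  step 11. node 2  ⊔preds={0,1,3}  new={0,1,2,3}  stable

Least fixpoint reached:
  node 0: {0,1,3}
  node 1: {0,1,3}
  node 2: {0,1,2,3}
  node 3: {1,3}
  node 4: {0,1,2,3}
  node 5: {1}

{0,1,3}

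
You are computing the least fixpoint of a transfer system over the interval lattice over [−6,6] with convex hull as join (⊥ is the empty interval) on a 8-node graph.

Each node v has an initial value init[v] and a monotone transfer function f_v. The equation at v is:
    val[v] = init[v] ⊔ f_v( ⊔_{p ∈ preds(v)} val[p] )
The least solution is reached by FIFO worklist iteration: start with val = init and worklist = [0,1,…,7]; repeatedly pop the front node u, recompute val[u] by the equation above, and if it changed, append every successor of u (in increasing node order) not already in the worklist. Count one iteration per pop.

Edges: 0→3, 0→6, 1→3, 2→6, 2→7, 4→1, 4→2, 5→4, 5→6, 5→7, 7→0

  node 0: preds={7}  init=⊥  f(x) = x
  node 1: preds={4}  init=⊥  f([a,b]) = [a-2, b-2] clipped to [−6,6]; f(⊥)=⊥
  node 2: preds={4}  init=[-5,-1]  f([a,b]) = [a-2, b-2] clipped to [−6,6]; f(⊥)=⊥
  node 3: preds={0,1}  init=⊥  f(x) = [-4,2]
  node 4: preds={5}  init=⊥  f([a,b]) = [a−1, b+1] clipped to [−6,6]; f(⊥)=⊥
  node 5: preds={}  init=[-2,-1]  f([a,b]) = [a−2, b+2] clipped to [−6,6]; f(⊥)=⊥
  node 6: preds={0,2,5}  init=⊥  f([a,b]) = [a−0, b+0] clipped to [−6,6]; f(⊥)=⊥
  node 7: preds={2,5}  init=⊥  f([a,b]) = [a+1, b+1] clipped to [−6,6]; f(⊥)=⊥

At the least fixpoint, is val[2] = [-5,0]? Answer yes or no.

no

Trace (13 dequeues):
  [1] u=0 | in ⊥ | out ⊥ | ==
  [2] u=1 | in ⊥ | out ⊥ | ==
  [3] u=2 | in ⊥ | out [-5,-1] | ==
  [4] u=3 | in ⊥ | out [-4,2] | prev ⊥ | push {}
  [5] u=4 | in [-2,-1] | out [-3,0] | prev ⊥ | push {1,2}
  [6] u=5 | in ⊥ | out [-2,-1] | ==
  [7] u=6 | in [-5,-1] | out [-5,-1] | prev ⊥ | push {}
  [8] u=7 | in [-5,-1] | out [-4,0] | prev ⊥ | push {0}
  [9] u=1 | in [-3,0] | out [-5,-2] | prev ⊥ | push {3}
  [10] u=2 | in [-3,0] | out [-5,-1] | ==
  [11] u=0 | in [-4,0] | out [-4,0] | prev ⊥ | push {6}
  [12] u=3 | in [-5,0] | out [-4,2] | ==
  [13] u=6 | in [-5,0] | out [-5,0] | prev [-5,-1] | push {}

Converged values:
  [0] [-4,0]
  [1] [-5,-2]
  [2] [-5,-1]
  [3] [-4,2]
  [4] [-3,0]
  [5] [-2,-1]
  [6] [-5,0]
  [7] [-4,0]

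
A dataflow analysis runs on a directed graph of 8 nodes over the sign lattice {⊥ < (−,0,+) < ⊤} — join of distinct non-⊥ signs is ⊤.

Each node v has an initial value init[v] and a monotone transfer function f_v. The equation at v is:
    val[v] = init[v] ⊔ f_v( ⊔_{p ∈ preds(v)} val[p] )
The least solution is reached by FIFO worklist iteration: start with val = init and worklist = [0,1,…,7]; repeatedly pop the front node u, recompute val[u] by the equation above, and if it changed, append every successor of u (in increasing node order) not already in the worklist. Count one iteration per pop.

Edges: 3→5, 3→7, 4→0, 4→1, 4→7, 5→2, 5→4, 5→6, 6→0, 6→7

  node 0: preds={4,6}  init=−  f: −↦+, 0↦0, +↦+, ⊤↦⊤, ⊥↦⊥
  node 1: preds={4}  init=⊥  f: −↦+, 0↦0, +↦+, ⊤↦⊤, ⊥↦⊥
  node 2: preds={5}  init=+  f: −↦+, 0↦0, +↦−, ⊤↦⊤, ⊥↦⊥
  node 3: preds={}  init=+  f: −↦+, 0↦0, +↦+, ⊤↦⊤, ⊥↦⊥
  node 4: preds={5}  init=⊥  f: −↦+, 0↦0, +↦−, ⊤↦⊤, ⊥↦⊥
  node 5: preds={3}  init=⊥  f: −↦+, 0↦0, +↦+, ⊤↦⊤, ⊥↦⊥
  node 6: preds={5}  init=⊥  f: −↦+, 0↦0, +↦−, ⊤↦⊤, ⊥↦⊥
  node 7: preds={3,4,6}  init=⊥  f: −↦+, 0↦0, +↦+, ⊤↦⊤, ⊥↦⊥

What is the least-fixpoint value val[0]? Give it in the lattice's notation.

⊤

Iteration log — 13 steps:
  step 1. node 0  ⊔preds=⊥  new=−  stable
  step 2. node 1  ⊔preds=⊥  new=⊥  stable
  step 3. node 2  ⊔preds=⊥  new=+  stable
  step 4. node 3  ⊔preds=⊥  new=+  stable
  step 5. node 4  ⊔preds=⊥  new=⊥  stable
  step 6. node 5  ⊔preds=+  new=+  old=⊥  +wl: 2,4
  step 7. node 6  ⊔preds=+  new=−  old=⊥  +wl: 0
  step 8. node 7  ⊔preds=⊤  new=⊤  old=⊥  +wl: 
  step 9. node 2  ⊔preds=+  new=⊤  old=+  +wl: 
  step 10. node 4  ⊔preds=+  new=−  old=⊥  +wl: 1,7
  step 11. node 0  ⊔preds=−  new=⊤  old=−  +wl: 
  step 12. node 1  ⊔preds=−  new=+  old=⊥  +wl: 
  step 13. node 7  ⊔preds=⊤  new=⊤  stable

Least fixpoint reached:
  node 0: ⊤
  node 1: +
  node 2: ⊤
  node 3: +
  node 4: −
  node 5: +
  node 6: −
  node 7: ⊤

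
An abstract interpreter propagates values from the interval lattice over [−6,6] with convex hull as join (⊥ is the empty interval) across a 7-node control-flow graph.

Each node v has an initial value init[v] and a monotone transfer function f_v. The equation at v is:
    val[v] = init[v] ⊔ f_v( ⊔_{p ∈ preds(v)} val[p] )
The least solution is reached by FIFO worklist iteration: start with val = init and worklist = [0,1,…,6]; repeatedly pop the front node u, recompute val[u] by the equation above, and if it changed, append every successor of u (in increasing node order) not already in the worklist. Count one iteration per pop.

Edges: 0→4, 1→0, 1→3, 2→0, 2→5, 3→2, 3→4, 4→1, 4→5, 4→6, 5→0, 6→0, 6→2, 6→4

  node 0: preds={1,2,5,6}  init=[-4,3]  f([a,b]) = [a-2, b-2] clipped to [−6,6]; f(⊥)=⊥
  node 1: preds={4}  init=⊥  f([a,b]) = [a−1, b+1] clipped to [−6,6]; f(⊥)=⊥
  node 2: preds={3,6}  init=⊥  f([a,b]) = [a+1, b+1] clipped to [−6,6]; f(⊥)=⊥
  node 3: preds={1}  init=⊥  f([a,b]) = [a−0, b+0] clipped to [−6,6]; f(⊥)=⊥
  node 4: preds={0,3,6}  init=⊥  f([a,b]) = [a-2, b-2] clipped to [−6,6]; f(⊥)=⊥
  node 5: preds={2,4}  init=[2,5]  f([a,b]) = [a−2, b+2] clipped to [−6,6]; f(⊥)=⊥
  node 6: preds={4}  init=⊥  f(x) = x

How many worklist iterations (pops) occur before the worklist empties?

Trace (18 dequeues):
  [1] u=0 | in [2,5] | out [-4,3] | ==
  [2] u=1 | in ⊥ | out ⊥ | ==
  [3] u=2 | in ⊥ | out ⊥ | ==
  [4] u=3 | in ⊥ | out ⊥ | ==
  [5] u=4 | in [-4,3] | out [-6,1] | prev ⊥ | push {1}
  [6] u=5 | in [-6,1] | out [-6,5] | prev [2,5] | push {0}
  [7] u=6 | in [-6,1] | out [-6,1] | prev ⊥ | push {2,4}
  [8] u=1 | in [-6,1] | out [-6,2] | prev ⊥ | push {3}
  [9] u=0 | in [-6,5] | out [-6,3] | prev [-4,3] | push {}
  [10] u=2 | in [-6,1] | out [-5,2] | prev ⊥ | push {0,5}
  [11] u=4 | in [-6,3] | out [-6,1] | ==
  [12] u=3 | in [-6,2] | out [-6,2] | prev ⊥ | push {2,4}
  [13] u=0 | in [-6,5] | out [-6,3] | ==
  [14] u=5 | in [-6,2] | out [-6,5] | ==
  [15] u=2 | in [-6,2] | out [-5,3] | prev [-5,2] | push {0,5}
  [16] u=4 | in [-6,3] | out [-6,1] | ==
  [17] u=0 | in [-6,5] | out [-6,3] | ==
  [18] u=5 | in [-6,3] | out [-6,5] | ==

Converged values:
  [0] [-6,3]
  [1] [-6,2]
  [2] [-5,3]
  [3] [-6,2]
  [4] [-6,1]
  [5] [-6,5]
  [6] [-6,1]

18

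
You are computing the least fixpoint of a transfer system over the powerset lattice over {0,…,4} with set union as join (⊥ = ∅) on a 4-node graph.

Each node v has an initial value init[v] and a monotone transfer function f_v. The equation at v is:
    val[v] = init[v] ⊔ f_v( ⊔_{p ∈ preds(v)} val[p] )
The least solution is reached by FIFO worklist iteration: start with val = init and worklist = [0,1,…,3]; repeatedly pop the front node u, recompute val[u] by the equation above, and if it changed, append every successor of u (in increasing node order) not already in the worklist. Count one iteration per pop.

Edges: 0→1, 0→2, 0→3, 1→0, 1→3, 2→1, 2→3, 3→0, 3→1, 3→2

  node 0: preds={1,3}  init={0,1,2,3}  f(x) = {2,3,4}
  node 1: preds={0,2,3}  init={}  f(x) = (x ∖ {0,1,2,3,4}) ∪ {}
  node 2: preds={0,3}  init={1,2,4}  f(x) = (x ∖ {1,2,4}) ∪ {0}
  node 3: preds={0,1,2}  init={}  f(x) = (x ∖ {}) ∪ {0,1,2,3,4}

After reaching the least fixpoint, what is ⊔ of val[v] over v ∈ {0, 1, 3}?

{0,1,2,3,4}

Worklist (7 pops):
  #1 pop 0: in={} → {0,1,2,3,4} (was {0,1,2,3}); enqueue []
  #2 pop 1: in={0,1,2,3,4} → {} (no change)
  #3 pop 2: in={0,1,2,3,4} → {0,1,2,3,4} (was {1,2,4}); enqueue [1]
  #4 pop 3: in={0,1,2,3,4} → {0,1,2,3,4} (was {}); enqueue [0,2]
  #5 pop 1: in={0,1,2,3,4} → {} (no change)
  #6 pop 0: in={0,1,2,3,4} → {0,1,2,3,4} (no change)
  #7 pop 2: in={0,1,2,3,4} → {0,1,2,3,4} (no change)

Fixpoint:
  val[0] = {0,1,2,3,4}
  val[1] = {}
  val[2] = {0,1,2,3,4}
  val[3] = {0,1,2,3,4}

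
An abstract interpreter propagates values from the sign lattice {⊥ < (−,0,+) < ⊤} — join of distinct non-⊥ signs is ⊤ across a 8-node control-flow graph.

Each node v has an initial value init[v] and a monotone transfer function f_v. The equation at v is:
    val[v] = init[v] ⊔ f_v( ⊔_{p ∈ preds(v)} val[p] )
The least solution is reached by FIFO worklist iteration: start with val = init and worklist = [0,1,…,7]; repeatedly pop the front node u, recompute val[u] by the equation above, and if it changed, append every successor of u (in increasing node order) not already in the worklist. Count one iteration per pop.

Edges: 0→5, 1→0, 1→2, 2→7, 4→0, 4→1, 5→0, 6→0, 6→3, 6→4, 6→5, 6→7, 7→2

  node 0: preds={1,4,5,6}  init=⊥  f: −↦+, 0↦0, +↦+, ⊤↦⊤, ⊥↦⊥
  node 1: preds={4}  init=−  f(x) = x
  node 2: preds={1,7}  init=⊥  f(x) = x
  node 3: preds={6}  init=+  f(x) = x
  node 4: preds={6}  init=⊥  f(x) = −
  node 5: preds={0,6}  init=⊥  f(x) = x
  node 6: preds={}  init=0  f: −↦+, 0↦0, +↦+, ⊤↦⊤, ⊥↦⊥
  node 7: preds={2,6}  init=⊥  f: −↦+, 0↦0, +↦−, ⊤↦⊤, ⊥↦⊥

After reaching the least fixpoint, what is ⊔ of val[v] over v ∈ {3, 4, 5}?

⊤

Worklist (12 pops):
  #1 pop 0: in=⊤ → ⊤ (was ⊥); enqueue []
  #2 pop 1: in=⊥ → − (no change)
  #3 pop 2: in=− → − (was ⊥); enqueue []
  #4 pop 3: in=0 → ⊤ (was +); enqueue []
  #5 pop 4: in=0 → − (was ⊥); enqueue [0,1]
  #6 pop 5: in=⊤ → ⊤ (was ⊥); enqueue []
  #7 pop 6: in=⊥ → 0 (no change)
  #8 pop 7: in=⊤ → ⊤ (was ⊥); enqueue [2]
  #9 pop 0: in=⊤ → ⊤ (no change)
  #10 pop 1: in=− → − (no change)
  #11 pop 2: in=⊤ → ⊤ (was −); enqueue [7]
  #12 pop 7: in=⊤ → ⊤ (no change)

Fixpoint:
  val[0] = ⊤
  val[1] = −
  val[2] = ⊤
  val[3] = ⊤
  val[4] = −
  val[5] = ⊤
  val[6] = 0
  val[7] = ⊤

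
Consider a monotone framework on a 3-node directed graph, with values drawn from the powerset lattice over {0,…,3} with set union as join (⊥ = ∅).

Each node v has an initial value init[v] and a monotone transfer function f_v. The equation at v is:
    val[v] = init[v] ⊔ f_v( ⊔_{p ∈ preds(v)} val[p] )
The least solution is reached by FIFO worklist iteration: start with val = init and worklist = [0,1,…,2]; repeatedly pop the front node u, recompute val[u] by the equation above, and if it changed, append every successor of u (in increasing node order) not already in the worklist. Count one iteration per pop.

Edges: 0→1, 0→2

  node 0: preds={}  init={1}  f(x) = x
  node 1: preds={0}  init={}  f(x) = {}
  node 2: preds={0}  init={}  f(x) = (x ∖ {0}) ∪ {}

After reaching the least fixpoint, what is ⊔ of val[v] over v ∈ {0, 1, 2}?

Worklist (3 pops):
  #1 pop 0: in={} → {1} (no change)
  #2 pop 1: in={1} → {} (no change)
  #3 pop 2: in={1} → {1} (was {}); enqueue []

Fixpoint:
  val[0] = {1}
  val[1] = {}
  val[2] = {1}

{1}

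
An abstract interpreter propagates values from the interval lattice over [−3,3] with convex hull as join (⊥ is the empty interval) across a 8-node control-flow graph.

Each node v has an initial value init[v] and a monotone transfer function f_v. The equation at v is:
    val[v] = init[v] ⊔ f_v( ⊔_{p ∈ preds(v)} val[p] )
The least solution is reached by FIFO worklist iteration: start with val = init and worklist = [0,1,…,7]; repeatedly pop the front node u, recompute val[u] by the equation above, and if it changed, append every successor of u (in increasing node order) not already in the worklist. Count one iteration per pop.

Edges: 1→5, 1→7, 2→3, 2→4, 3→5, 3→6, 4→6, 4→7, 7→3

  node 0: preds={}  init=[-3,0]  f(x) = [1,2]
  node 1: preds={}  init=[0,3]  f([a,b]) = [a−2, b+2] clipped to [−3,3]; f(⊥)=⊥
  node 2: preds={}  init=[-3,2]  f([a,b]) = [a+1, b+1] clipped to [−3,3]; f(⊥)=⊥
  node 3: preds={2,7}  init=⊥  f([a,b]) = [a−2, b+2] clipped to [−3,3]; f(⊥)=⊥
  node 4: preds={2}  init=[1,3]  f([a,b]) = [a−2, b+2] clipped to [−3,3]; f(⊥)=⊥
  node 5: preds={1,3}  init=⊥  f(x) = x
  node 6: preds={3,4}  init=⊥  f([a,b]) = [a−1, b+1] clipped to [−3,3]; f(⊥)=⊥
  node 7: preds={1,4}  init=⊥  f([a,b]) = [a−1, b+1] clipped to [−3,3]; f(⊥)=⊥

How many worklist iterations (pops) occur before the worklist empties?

9

Worklist (9 pops):
  #1 pop 0: in=⊥ → [-3,2] (was [-3,0]); enqueue []
  #2 pop 1: in=⊥ → [0,3] (no change)
  #3 pop 2: in=⊥ → [-3,2] (no change)
  #4 pop 3: in=[-3,2] → [-3,3] (was ⊥); enqueue []
  #5 pop 4: in=[-3,2] → [-3,3] (was [1,3]); enqueue []
  #6 pop 5: in=[-3,3] → [-3,3] (was ⊥); enqueue []
  #7 pop 6: in=[-3,3] → [-3,3] (was ⊥); enqueue []
  #8 pop 7: in=[-3,3] → [-3,3] (was ⊥); enqueue [3]
  #9 pop 3: in=[-3,3] → [-3,3] (no change)

Fixpoint:
  val[0] = [-3,2]
  val[1] = [0,3]
  val[2] = [-3,2]
  val[3] = [-3,3]
  val[4] = [-3,3]
  val[5] = [-3,3]
  val[6] = [-3,3]
  val[7] = [-3,3]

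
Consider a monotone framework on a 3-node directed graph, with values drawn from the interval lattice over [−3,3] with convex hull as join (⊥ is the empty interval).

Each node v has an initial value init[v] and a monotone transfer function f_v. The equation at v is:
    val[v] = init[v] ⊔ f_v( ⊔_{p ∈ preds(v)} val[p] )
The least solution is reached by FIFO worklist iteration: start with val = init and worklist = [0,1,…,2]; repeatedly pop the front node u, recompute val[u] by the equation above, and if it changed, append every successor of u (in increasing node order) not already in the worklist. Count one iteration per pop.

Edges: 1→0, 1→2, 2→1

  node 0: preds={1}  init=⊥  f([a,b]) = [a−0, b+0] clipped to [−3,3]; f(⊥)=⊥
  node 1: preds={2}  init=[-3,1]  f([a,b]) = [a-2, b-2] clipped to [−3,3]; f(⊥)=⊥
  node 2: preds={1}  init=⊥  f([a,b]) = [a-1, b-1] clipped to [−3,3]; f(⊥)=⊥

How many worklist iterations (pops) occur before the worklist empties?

4

Trace (4 dequeues):
  [1] u=0 | in [-3,1] | out [-3,1] | prev ⊥ | push {}
  [2] u=1 | in ⊥ | out [-3,1] | ==
  [3] u=2 | in [-3,1] | out [-3,0] | prev ⊥ | push {1}
  [4] u=1 | in [-3,0] | out [-3,1] | ==

Converged values:
  [0] [-3,1]
  [1] [-3,1]
  [2] [-3,0]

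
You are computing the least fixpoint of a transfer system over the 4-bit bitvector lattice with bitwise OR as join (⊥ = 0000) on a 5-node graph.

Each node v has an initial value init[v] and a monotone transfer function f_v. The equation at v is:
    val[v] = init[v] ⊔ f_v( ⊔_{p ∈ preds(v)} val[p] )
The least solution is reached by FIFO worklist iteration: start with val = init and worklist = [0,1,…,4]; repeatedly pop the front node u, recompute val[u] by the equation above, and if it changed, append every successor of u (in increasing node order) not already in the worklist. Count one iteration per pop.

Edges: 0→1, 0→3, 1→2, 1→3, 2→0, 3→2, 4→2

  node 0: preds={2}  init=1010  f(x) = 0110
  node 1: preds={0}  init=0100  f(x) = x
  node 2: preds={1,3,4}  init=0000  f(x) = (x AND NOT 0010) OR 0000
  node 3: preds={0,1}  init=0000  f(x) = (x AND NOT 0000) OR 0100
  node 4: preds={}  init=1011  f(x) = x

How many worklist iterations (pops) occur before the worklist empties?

Iteration log — 7 steps:
  step 1. node 0  ⊔preds=0000  new=1110  old=1010  +wl: 
  step 2. node 1  ⊔preds=1110  new=1110  old=0100  +wl: 
  step 3. node 2  ⊔preds=1111  new=1101  old=0000  +wl: 0
  step 4. node 3  ⊔preds=1110  new=1110  old=0000  +wl: 2
  step 5. node 4  ⊔preds=0000  new=1011  stable
  step 6. node 0  ⊔preds=1101  new=1110  stable
  step 7. node 2  ⊔preds=1111  new=1101  stable

Least fixpoint reached:
  node 0: 1110
  node 1: 1110
  node 2: 1101
  node 3: 1110
  node 4: 1011

7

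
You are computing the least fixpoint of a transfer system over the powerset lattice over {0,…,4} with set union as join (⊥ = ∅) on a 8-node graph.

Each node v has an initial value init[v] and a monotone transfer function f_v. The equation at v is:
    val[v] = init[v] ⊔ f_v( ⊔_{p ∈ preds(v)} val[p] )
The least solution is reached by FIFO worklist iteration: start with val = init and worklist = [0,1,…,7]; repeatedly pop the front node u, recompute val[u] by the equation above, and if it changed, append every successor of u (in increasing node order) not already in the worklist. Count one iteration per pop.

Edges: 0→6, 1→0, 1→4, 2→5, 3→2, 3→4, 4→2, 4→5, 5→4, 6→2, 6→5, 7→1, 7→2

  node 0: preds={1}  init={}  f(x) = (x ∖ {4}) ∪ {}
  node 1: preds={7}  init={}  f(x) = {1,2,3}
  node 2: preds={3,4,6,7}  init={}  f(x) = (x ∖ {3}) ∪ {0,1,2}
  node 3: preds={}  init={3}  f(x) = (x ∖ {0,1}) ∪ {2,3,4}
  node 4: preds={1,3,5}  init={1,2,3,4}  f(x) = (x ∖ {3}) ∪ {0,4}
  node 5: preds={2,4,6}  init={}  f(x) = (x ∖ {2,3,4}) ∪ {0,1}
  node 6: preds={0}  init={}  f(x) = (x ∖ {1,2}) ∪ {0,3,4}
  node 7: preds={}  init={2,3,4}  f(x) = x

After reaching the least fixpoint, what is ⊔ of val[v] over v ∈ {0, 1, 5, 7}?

{0,1,2,3,4}

Worklist (13 pops):
  #1 pop 0: in={} → {} (no change)
  #2 pop 1: in={2,3,4} → {1,2,3} (was {}); enqueue [0]
  #3 pop 2: in={1,2,3,4} → {0,1,2,4} (was {}); enqueue []
  #4 pop 3: in={} → {2,3,4} (was {3}); enqueue [2]
  #5 pop 4: in={1,2,3,4} → {0,1,2,3,4} (was {1,2,3,4}); enqueue []
  #6 pop 5: in={0,1,2,3,4} → {0,1} (was {}); enqueue [4]
  #7 pop 6: in={} → {0,3,4} (was {}); enqueue [5]
  #8 pop 7: in={} → {2,3,4} (no change)
  #9 pop 0: in={1,2,3} → {1,2,3} (was {}); enqueue [6]
  #10 pop 2: in={0,1,2,3,4} → {0,1,2,4} (no change)
  #11 pop 4: in={0,1,2,3,4} → {0,1,2,3,4} (no change)
  #12 pop 5: in={0,1,2,3,4} → {0,1} (no change)
  #13 pop 6: in={1,2,3} → {0,3,4} (no change)

Fixpoint:
  val[0] = {1,2,3}
  val[1] = {1,2,3}
  val[2] = {0,1,2,4}
  val[3] = {2,3,4}
  val[4] = {0,1,2,3,4}
  val[5] = {0,1}
  val[6] = {0,3,4}
  val[7] = {2,3,4}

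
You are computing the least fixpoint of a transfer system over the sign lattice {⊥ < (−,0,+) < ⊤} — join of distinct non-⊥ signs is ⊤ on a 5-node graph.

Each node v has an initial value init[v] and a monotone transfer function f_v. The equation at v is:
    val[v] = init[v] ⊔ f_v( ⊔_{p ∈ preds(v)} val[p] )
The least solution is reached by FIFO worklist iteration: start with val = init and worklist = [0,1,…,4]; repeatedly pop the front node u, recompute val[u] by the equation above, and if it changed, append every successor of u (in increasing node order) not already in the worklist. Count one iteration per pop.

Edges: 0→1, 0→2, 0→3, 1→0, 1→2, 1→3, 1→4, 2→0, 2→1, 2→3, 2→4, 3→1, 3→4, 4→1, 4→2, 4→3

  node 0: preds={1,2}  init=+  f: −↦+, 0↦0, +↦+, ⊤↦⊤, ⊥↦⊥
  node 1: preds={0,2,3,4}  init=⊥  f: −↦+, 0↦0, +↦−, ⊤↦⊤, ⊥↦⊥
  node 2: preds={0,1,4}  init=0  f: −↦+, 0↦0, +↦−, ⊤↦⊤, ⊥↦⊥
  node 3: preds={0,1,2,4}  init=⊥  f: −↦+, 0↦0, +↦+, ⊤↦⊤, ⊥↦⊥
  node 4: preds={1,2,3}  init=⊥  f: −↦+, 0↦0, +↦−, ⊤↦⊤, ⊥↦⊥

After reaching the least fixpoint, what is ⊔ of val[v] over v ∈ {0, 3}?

Worklist (9 pops):
  #1 pop 0: in=0 → ⊤ (was +); enqueue []
  #2 pop 1: in=⊤ → ⊤ (was ⊥); enqueue [0]
  #3 pop 2: in=⊤ → ⊤ (was 0); enqueue [1]
  #4 pop 3: in=⊤ → ⊤ (was ⊥); enqueue []
  #5 pop 4: in=⊤ → ⊤ (was ⊥); enqueue [2,3]
  #6 pop 0: in=⊤ → ⊤ (no change)
  #7 pop 1: in=⊤ → ⊤ (no change)
  #8 pop 2: in=⊤ → ⊤ (no change)
  #9 pop 3: in=⊤ → ⊤ (no change)

Fixpoint:
  val[0] = ⊤
  val[1] = ⊤
  val[2] = ⊤
  val[3] = ⊤
  val[4] = ⊤

⊤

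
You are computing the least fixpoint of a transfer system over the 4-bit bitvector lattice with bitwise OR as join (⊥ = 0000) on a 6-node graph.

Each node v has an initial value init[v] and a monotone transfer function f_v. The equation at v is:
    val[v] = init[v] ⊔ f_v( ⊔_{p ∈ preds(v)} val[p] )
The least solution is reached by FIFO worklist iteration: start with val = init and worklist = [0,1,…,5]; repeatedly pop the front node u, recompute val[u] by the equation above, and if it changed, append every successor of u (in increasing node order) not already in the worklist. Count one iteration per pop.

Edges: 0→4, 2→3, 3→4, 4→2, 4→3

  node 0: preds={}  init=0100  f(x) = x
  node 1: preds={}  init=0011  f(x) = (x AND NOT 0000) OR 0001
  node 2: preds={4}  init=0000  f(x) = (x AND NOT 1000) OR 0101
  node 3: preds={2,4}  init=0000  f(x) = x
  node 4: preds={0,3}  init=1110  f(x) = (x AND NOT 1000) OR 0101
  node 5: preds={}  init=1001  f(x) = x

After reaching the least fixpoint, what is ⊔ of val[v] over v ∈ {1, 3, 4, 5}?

Iteration log — 8 steps:
  step 1. node 0  ⊔preds=0000  new=0100  stable
  step 2. node 1  ⊔preds=0000  new=0011  stable
  step 3. node 2  ⊔preds=1110  new=0111  old=0000  +wl: 
  step 4. node 3  ⊔preds=1111  new=1111  old=0000  +wl: 
  step 5. node 4  ⊔preds=1111  new=1111  old=1110  +wl: 2,3
  step 6. node 5  ⊔preds=0000  new=1001  stable
  step 7. node 2  ⊔preds=1111  new=0111  stable
  step 8. node 3  ⊔preds=1111  new=1111  stable

Least fixpoint reached:
  node 0: 0100
  node 1: 0011
  node 2: 0111
  node 3: 1111
  node 4: 1111
  node 5: 1001

1111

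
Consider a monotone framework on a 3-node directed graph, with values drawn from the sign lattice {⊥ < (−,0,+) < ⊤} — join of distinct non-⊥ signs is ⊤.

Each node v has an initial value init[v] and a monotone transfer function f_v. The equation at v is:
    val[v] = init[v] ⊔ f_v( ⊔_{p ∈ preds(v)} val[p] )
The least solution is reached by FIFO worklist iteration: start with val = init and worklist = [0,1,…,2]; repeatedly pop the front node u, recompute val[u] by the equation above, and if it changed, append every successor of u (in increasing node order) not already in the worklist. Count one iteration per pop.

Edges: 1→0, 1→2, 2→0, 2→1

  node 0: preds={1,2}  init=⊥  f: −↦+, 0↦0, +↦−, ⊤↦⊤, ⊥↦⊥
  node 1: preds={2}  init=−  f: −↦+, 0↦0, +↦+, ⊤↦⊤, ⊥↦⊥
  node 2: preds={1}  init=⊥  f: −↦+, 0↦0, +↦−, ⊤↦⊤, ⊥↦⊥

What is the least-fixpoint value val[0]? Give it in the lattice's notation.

⊤

Worklist (9 pops):
  #1 pop 0: in=− → + (was ⊥); enqueue []
  #2 pop 1: in=⊥ → − (no change)
  #3 pop 2: in=− → + (was ⊥); enqueue [0,1]
  #4 pop 0: in=⊤ → ⊤ (was +); enqueue []
  #5 pop 1: in=+ → ⊤ (was −); enqueue [0,2]
  #6 pop 0: in=⊤ → ⊤ (no change)
  #7 pop 2: in=⊤ → ⊤ (was +); enqueue [0,1]
  #8 pop 0: in=⊤ → ⊤ (no change)
  #9 pop 1: in=⊤ → ⊤ (no change)

Fixpoint:
  val[0] = ⊤
  val[1] = ⊤
  val[2] = ⊤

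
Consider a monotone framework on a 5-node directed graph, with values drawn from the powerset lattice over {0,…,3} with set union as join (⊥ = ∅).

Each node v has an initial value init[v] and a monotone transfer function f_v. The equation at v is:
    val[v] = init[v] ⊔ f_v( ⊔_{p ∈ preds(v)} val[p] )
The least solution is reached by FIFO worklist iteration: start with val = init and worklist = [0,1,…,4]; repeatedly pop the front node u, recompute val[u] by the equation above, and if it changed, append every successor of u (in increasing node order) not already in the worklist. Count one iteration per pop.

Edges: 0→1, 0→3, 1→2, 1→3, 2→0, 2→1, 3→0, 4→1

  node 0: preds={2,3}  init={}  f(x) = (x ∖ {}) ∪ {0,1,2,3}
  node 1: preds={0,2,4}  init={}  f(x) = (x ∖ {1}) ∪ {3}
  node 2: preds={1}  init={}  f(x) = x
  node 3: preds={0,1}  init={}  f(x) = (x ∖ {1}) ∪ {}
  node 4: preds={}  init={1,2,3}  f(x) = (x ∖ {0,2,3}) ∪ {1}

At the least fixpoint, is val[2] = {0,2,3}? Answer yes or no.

Worklist (7 pops):
  #1 pop 0: in={} → {0,1,2,3} (was {}); enqueue []
  #2 pop 1: in={0,1,2,3} → {0,2,3} (was {}); enqueue []
  #3 pop 2: in={0,2,3} → {0,2,3} (was {}); enqueue [0,1]
  #4 pop 3: in={0,1,2,3} → {0,2,3} (was {}); enqueue []
  #5 pop 4: in={} → {1,2,3} (no change)
  #6 pop 0: in={0,2,3} → {0,1,2,3} (no change)
  #7 pop 1: in={0,1,2,3} → {0,2,3} (no change)

Fixpoint:
  val[0] = {0,1,2,3}
  val[1] = {0,2,3}
  val[2] = {0,2,3}
  val[3] = {0,2,3}
  val[4] = {1,2,3}

yes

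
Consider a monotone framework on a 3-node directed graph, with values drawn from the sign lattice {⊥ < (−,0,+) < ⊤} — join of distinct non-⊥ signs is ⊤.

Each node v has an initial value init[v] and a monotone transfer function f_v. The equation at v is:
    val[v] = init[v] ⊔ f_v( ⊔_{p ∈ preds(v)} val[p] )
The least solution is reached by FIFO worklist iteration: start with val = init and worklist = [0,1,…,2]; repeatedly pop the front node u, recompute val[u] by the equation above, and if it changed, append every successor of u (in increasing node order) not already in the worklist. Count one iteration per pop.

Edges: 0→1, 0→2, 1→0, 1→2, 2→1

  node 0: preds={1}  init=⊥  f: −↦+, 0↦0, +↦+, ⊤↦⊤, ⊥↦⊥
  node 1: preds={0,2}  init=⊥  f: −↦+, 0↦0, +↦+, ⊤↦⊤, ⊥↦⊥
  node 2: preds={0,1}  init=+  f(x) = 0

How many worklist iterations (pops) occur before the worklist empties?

Trace (9 dequeues):
  [1] u=0 | in ⊥ | out ⊥ | ==
  [2] u=1 | in + | out + | prev ⊥ | push {0}
  [3] u=2 | in + | out ⊤ | prev + | push {1}
  [4] u=0 | in + | out + | prev ⊥ | push {2}
  [5] u=1 | in ⊤ | out ⊤ | prev + | push {0}
  [6] u=2 | in ⊤ | out ⊤ | ==
  [7] u=0 | in ⊤ | out ⊤ | prev + | push {1,2}
  [8] u=1 | in ⊤ | out ⊤ | ==
  [9] u=2 | in ⊤ | out ⊤ | ==

Converged values:
  [0] ⊤
  [1] ⊤
  [2] ⊤

9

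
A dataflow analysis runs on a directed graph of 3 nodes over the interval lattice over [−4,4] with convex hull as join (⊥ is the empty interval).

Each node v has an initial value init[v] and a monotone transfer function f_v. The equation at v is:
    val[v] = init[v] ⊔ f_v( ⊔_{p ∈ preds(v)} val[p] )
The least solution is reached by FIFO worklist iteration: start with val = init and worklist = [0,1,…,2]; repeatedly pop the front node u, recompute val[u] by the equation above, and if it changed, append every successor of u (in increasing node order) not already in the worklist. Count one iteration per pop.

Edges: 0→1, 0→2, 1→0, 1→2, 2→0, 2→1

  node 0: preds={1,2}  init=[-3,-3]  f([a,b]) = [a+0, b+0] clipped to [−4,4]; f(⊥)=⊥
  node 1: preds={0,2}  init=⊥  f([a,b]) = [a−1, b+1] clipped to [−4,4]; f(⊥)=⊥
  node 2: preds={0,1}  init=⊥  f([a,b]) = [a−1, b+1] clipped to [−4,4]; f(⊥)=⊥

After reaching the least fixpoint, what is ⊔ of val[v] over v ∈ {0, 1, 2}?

[-4,4]

Worklist (15 pops):
  #1 pop 0: in=⊥ → [-3,-3] (no change)
  #2 pop 1: in=[-3,-3] → [-4,-2] (was ⊥); enqueue [0]
  #3 pop 2: in=[-4,-2] → [-4,-1] (was ⊥); enqueue [1]
  #4 pop 0: in=[-4,-1] → [-4,-1] (was [-3,-3]); enqueue [2]
  #5 pop 1: in=[-4,-1] → [-4,0] (was [-4,-2]); enqueue [0]
  #6 pop 2: in=[-4,0] → [-4,1] (was [-4,-1]); enqueue [1]
  #7 pop 0: in=[-4,1] → [-4,1] (was [-4,-1]); enqueue [2]
  #8 pop 1: in=[-4,1] → [-4,2] (was [-4,0]); enqueue [0]
  #9 pop 2: in=[-4,2] → [-4,3] (was [-4,1]); enqueue [1]
  #10 pop 0: in=[-4,3] → [-4,3] (was [-4,1]); enqueue [2]
  #11 pop 1: in=[-4,3] → [-4,4] (was [-4,2]); enqueue [0]
  #12 pop 2: in=[-4,4] → [-4,4] (was [-4,3]); enqueue [1]
  #13 pop 0: in=[-4,4] → [-4,4] (was [-4,3]); enqueue [2]
  #14 pop 1: in=[-4,4] → [-4,4] (no change)
  #15 pop 2: in=[-4,4] → [-4,4] (no change)

Fixpoint:
  val[0] = [-4,4]
  val[1] = [-4,4]
  val[2] = [-4,4]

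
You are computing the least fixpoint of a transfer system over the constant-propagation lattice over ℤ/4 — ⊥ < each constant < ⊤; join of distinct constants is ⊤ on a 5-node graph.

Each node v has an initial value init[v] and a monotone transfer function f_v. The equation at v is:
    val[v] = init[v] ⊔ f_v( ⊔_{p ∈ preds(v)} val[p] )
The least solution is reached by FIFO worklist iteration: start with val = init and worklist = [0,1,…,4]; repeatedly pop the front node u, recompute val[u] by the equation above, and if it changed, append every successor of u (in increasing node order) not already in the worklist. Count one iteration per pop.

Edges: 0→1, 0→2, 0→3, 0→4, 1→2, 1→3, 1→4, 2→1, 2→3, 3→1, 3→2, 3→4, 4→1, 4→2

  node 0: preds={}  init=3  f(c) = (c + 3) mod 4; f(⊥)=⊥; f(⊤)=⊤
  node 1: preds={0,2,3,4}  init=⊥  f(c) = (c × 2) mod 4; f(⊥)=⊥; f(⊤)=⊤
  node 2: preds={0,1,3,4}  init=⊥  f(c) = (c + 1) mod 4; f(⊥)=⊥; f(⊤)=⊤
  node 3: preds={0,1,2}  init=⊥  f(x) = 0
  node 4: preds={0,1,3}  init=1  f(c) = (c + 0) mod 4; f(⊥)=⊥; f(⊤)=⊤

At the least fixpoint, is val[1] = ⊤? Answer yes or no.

yes

Worklist (7 pops):
  #1 pop 0: in=⊥ → 3 (no change)
  #2 pop 1: in=⊤ → ⊤ (was ⊥); enqueue []
  #3 pop 2: in=⊤ → ⊤ (was ⊥); enqueue [1]
  #4 pop 3: in=⊤ → 0 (was ⊥); enqueue [2]
  #5 pop 4: in=⊤ → ⊤ (was 1); enqueue []
  #6 pop 1: in=⊤ → ⊤ (no change)
  #7 pop 2: in=⊤ → ⊤ (no change)

Fixpoint:
  val[0] = 3
  val[1] = ⊤
  val[2] = ⊤
  val[3] = 0
  val[4] = ⊤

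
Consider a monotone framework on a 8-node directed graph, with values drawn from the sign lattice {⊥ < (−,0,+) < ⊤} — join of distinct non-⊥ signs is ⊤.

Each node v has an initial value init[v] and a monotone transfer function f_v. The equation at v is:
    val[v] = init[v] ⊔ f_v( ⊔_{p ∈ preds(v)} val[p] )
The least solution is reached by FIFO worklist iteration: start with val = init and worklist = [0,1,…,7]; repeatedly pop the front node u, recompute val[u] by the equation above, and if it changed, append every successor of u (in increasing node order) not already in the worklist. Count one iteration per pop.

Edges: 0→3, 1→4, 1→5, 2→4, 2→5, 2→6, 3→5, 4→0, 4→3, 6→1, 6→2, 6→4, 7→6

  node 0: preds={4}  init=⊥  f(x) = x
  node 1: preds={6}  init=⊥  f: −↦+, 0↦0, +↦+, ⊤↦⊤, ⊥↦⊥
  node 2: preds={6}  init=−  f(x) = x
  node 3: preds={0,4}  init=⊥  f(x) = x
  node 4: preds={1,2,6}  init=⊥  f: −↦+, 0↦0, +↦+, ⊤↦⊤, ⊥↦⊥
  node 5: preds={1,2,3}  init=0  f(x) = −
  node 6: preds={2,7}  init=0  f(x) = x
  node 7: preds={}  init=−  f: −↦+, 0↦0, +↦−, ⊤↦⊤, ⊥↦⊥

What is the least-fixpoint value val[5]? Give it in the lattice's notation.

Trace (14 dequeues):
  [1] u=0 | in ⊥ | out ⊥ | ==
  [2] u=1 | in 0 | out 0 | prev ⊥ | push {}
  [3] u=2 | in 0 | out ⊤ | prev − | push {}
  [4] u=3 | in ⊥ | out ⊥ | ==
  [5] u=4 | in ⊤ | out ⊤ | prev ⊥ | push {0,3}
  [6] u=5 | in ⊤ | out ⊤ | prev 0 | push {}
  [7] u=6 | in ⊤ | out ⊤ | prev 0 | push {1,2,4}
  [8] u=7 | in ⊥ | out − | ==
  [9] u=0 | in ⊤ | out ⊤ | prev ⊥ | push {}
  [10] u=3 | in ⊤ | out ⊤ | prev ⊥ | push {5}
  [11] u=1 | in ⊤ | out ⊤ | prev 0 | push {}
  [12] u=2 | in ⊤ | out ⊤ | ==
  [13] u=4 | in ⊤ | out ⊤ | ==
  [14] u=5 | in ⊤ | out ⊤ | ==

Converged values:
  [0] ⊤
  [1] ⊤
  [2] ⊤
  [3] ⊤
  [4] ⊤
  [5] ⊤
  [6] ⊤
  [7] −

⊤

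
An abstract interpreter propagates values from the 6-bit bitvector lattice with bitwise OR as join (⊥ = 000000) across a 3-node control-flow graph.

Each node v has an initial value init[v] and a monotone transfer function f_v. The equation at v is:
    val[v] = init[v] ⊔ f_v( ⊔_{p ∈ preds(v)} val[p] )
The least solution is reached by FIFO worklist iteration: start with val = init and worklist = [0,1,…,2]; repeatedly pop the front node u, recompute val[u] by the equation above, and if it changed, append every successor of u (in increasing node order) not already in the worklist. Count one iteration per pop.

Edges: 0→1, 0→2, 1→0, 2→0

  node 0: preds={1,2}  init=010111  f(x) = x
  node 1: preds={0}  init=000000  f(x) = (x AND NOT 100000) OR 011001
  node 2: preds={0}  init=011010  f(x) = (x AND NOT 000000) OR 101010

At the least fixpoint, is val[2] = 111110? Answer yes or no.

no

Trace (6 dequeues):
  [1] u=0 | in 011010 | out 011111 | prev 010111 | push {}
  [2] u=1 | in 011111 | out 011111 | prev 000000 | push {0}
  [3] u=2 | in 011111 | out 111111 | prev 011010 | push {}
  [4] u=0 | in 111111 | out 111111 | prev 011111 | push {1,2}
  [5] u=1 | in 111111 | out 011111 | ==
  [6] u=2 | in 111111 | out 111111 | ==

Converged values:
  [0] 111111
  [1] 011111
  [2] 111111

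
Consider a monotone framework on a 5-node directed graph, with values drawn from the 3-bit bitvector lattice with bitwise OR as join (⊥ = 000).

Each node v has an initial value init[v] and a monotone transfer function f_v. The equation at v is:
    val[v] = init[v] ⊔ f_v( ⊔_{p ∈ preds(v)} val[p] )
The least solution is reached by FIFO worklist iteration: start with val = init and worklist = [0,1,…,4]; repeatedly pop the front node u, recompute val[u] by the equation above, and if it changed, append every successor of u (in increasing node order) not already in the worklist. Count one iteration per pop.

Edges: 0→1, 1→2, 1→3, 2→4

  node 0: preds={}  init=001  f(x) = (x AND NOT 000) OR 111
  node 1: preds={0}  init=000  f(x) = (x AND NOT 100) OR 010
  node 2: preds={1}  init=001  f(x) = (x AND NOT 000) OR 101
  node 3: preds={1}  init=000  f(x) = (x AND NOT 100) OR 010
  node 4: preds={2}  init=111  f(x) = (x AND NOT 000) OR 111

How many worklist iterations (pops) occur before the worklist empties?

Worklist (5 pops):
  #1 pop 0: in=000 → 111 (was 001); enqueue []
  #2 pop 1: in=111 → 011 (was 000); enqueue []
  #3 pop 2: in=011 → 111 (was 001); enqueue []
  #4 pop 3: in=011 → 011 (was 000); enqueue []
  #5 pop 4: in=111 → 111 (no change)

Fixpoint:
  val[0] = 111
  val[1] = 011
  val[2] = 111
  val[3] = 011
  val[4] = 111

5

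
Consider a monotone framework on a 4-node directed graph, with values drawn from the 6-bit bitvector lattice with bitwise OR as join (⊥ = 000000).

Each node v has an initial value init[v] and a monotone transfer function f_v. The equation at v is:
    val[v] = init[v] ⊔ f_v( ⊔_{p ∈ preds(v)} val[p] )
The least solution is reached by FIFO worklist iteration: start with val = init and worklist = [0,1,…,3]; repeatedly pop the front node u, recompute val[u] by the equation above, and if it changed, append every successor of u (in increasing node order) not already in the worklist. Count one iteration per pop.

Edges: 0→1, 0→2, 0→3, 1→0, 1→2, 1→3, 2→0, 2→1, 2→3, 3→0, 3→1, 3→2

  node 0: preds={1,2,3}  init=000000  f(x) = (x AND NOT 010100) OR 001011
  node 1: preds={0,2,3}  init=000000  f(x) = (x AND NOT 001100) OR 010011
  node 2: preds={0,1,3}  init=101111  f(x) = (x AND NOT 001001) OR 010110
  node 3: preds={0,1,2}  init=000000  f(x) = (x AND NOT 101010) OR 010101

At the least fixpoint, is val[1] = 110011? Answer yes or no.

yes

Trace (7 dequeues):
  [1] u=0 | in 101111 | out 101011 | prev 000000 | push {}
  [2] u=1 | in 101111 | out 110011 | prev 000000 | push {0}
  [3] u=2 | in 111011 | out 111111 | prev 101111 | push {1}
  [4] u=3 | in 111111 | out 010101 | prev 000000 | push {2}
  [5] u=0 | in 111111 | out 101011 | ==
  [6] u=1 | in 111111 | out 110011 | ==
  [7] u=2 | in 111111 | out 111111 | ==

Converged values:
  [0] 101011
  [1] 110011
  [2] 111111
  [3] 010101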